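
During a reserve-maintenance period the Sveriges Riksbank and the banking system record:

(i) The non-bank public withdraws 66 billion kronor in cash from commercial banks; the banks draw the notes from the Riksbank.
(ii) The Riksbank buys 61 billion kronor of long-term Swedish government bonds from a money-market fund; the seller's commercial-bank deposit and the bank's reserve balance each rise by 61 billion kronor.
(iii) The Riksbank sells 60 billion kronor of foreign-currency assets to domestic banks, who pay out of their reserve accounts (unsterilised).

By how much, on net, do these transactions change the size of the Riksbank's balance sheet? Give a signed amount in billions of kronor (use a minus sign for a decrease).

Currency withdrawal 66 billion kronor: only the composition of liabilities changes → 0.
Asset purchase (from non-banks) 61 billion kronor: a Riksbank asset is acquired → +61B.
FX sale 60 billion kronor: a Riksbank asset is shed → −60B.
Net: 0 + 61 − 60 = +1 billion.

+1 billion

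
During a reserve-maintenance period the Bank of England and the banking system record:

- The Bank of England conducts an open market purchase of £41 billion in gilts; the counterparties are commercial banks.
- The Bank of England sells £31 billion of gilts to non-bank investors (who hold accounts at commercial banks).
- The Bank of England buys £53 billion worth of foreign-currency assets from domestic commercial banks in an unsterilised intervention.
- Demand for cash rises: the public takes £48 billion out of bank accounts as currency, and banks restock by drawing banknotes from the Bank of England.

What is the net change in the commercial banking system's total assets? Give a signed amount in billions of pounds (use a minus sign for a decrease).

Bank of England balance sheet:
  Assets:      Securities +£10B, Foreign assets +£53B
  Liabilities: Bank reserves +£15B, Currency in circulation +£48B
Commercial banking system:
  Assets:      Reserves at CB +£15B, Securities −£41B, Foreign assets −£53B
  Liabilities: Checkable deposits −£79B
Change in total bank assets = -£79 billion.

-£79 billion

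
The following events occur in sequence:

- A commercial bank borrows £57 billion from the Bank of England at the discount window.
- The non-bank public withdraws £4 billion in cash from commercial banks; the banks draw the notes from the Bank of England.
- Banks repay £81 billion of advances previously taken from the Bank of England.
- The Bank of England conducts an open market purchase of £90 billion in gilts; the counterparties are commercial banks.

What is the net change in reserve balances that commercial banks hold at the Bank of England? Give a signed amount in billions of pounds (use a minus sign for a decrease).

Bank of England balance sheet:
  Assets:      Securities +£90B, Loans to banks −£24B
  Liabilities: Bank reserves +£62B, Currency in circulation +£4B
Commercial banking system:
  Assets:      Reserves at CB +£62B, Securities −£90B
  Liabilities: Checkable deposits −£4B, Borrowings from CB −£24B
So the change in reserve balances that commercial banks hold at the Bank of England is +£62 billion.

+£62 billion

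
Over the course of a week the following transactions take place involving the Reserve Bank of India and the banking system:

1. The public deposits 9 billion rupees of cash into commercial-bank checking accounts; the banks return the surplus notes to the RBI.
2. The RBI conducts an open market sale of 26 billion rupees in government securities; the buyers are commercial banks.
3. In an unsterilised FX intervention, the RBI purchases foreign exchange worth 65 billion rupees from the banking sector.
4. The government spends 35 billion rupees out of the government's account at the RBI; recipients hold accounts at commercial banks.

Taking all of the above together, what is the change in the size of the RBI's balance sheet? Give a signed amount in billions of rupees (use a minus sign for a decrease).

RBI balance sheet:
  Assets:      Securities −26B, Foreign assets +65B
  Liabilities: Bank reserves +83B, Currency in circulation −9B, Government deposits −35B
Commercial banking system:
  Assets:      Reserves at CB +83B, Securities +26B, Foreign assets −65B
  Liabilities: Checkable deposits +44B
Change in total RBI assets = +39 billion.

+39 billion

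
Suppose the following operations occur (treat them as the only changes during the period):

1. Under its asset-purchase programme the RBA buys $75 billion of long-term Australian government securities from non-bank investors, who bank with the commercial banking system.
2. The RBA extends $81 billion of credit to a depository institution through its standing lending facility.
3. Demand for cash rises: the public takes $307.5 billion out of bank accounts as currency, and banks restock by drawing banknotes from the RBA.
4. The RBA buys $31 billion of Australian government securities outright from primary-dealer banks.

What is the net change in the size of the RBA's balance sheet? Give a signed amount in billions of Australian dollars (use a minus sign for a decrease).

+$187 billion

RBA balance sheet:
  Assets:      Securities +$106B, Loans to banks +$81B
  Liabilities: Bank reserves −$120.5B, Currency in circulation +$307.5B
Change in total RBA assets = +$187 billion.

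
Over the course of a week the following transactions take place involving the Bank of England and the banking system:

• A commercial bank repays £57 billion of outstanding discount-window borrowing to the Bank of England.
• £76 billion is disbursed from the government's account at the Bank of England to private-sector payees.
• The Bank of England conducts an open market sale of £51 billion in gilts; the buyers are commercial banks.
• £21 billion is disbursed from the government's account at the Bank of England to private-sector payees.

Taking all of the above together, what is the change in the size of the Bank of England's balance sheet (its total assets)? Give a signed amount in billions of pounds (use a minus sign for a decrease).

Discount-window repayment £57 billion: a Bank of England asset is shed → −£57B.
Government spending £76 billion: only the composition of liabilities changes → 0.
OMO sale (to banks) £51 billion: a Bank of England asset is shed → −£51B.
Government spending £21 billion: only the composition of liabilities changes → 0.
Net: −57 + 0 − 51 + 0 = -£108 billion.

-£108 billion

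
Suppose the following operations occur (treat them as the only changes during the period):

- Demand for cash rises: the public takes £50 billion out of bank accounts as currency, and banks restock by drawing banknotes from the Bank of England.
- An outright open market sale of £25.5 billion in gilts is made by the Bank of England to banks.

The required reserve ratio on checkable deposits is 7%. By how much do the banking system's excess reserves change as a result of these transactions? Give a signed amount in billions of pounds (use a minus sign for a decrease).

-£72 billion

Currency withdrawal £50 billion: reserves −£50B, deposits −£50B.
OMO sale (to banks) £25.5 billion: reserves −£25.5B, deposits 0.
Totals: Δreserves = −£75.5B, Δdeposits = −£50B.
Δrequired reserves = 7% × −£50B = −£3.5B.
Δexcess reserves = Δreserves − Δrequired = −£75.5B − (−£3.5B) = -£72 billion.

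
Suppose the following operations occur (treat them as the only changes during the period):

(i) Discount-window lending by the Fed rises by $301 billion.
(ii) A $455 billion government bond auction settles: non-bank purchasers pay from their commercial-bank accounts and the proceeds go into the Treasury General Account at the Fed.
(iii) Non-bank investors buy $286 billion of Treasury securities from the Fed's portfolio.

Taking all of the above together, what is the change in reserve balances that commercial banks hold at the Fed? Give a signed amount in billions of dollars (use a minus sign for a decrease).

Fed balance sheet:
  Assets:      Securities −$286B, Loans to banks +$301B
  Liabilities: Bank reserves −$440B, Government deposits +$455B
Commercial banking system:
  Assets:      Reserves at CB −$440B
  Liabilities: Checkable deposits −$741B, Borrowings from CB +$301B
So the change in reserve balances that commercial banks hold at the Fed is -$440 billion.

-$440 billion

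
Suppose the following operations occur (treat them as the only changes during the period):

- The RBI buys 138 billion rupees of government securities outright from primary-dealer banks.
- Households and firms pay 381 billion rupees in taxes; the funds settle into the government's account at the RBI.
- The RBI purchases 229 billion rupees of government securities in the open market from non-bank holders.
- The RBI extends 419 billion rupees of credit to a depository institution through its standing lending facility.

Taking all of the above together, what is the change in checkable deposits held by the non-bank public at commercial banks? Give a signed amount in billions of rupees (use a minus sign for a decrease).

-152 billion

OMO purchase (from banks) 138 billion rupees: the counterparty is a bank, so public deposits are unchanged → 0.
Government account inflow 381 billion rupees: non-bank counterparties' bank balances fall → −381B.
Asset purchase (from non-banks) 229 billion rupees: non-bank counterparties' bank balances rise → +229B.
Discount-window loan 419 billion rupees: the counterparty is a bank, so public deposits are unchanged → 0.
Net: 0 − 381 + 229 + 0 = -152 billion.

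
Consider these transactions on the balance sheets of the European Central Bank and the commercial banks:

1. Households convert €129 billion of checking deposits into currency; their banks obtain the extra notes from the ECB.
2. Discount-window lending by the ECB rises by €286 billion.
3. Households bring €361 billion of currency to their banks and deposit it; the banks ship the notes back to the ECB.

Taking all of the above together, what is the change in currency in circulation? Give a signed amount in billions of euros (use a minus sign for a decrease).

-€232 billion

Currency withdrawal €129 billion: notes leave the central bank → +€129B.
Discount-window loan €286 billion: no currency enters or leaves circulation → 0.
Currency deposit €361 billion: notes return to the central bank → −€361B.
Net: 129 + 0 − 361 = -€232 billion.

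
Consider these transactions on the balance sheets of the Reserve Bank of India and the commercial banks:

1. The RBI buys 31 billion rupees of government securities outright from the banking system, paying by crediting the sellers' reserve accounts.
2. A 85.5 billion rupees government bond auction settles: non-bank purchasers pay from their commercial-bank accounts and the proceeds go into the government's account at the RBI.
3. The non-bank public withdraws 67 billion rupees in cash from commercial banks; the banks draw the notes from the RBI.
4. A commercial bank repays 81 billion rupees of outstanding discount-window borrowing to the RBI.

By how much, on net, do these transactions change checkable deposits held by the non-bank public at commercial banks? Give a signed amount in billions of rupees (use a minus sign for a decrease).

-152.5 billion

RBI balance sheet:
  Assets:      Securities +31B, Loans to banks −81B
  Liabilities: Bank reserves −202.5B, Currency in circulation +67B, Government deposits +85.5B
Commercial banking system:
  Assets:      Reserves at CB −202.5B, Securities −31B
  Liabilities: Checkable deposits −152.5B, Borrowings from CB −81B
So the change in checkable deposits held by the non-bank public at commercial banks is -152.5 billion.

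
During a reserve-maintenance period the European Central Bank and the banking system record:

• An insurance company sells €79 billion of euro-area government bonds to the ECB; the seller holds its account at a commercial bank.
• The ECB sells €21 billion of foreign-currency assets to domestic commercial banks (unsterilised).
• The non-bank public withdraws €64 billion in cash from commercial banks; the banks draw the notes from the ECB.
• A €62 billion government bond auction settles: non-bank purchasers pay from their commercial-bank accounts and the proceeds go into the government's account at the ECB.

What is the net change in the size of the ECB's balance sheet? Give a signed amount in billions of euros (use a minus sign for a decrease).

+€58 billion

Asset purchase (from non-banks) €79 billion: an ECB asset is acquired → +€79B.
FX sale €21 billion: an ECB asset is shed → −€21B.
Currency withdrawal €64 billion: only the composition of liabilities changes → 0.
Government account inflow €62 billion: only the composition of liabilities changes → 0.
Net: 79 − 21 + 0 + 0 = +€58 billion.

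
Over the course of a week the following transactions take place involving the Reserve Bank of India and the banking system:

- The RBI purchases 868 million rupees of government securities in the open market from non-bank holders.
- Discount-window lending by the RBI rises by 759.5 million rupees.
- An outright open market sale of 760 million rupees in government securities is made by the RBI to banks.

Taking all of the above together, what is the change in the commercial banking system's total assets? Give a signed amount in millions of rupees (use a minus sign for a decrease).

Asset purchase (from non-banks) 868 million rupees: bank balance sheets expand → +868M.
Discount-window loan 759.5 million rupees: bank balance sheets expand → +759.5M.
OMO sale (to banks) 760 million rupees: just an asset swap on bank balance sheets → 0.
Net: 868 + 759.5 + 0 = +1627.5 million.

+1627.5 million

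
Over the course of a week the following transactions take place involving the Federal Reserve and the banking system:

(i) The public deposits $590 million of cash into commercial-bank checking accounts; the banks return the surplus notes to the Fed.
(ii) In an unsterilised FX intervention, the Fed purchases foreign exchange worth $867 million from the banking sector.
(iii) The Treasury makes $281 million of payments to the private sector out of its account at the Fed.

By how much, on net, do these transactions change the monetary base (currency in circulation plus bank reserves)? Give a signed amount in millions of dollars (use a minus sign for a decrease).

+$1148 million

Currency deposit $590 million: just a shift between currency and reserves — both are base money → 0.
FX purchase $867 million: Fed balance sheet expands → +$867M.
Government spending $281 million: a non-base liability converts back to reserves → +$281M.
Net: 0 + 867 + 281 = +$1148 million.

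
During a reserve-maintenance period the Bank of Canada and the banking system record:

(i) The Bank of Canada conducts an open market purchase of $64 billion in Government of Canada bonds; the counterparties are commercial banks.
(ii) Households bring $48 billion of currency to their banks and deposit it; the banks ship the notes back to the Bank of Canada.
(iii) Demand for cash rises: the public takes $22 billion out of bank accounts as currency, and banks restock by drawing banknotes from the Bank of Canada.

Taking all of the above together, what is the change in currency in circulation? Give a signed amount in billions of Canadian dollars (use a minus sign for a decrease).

-$26 billion

Bank of Canada balance sheet:
  Assets:      Securities +$64B
  Liabilities: Bank reserves +$90B, Currency in circulation −$26B
So the change in currency in circulation is -$26 billion.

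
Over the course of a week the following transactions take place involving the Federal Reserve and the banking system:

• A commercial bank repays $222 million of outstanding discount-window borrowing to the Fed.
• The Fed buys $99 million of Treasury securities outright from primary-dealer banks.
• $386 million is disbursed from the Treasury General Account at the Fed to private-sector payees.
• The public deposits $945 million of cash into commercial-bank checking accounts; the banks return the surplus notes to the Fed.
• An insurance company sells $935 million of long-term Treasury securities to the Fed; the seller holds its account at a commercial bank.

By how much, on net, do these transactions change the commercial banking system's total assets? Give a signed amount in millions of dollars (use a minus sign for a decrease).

Discount-window repayment $222 million: bank balance sheets shrink → −$222M.
OMO purchase (from banks) $99 million: just an asset swap on bank balance sheets → 0.
Government spending $386 million: bank balance sheets expand → +$386M.
Currency deposit $945 million: bank balance sheets expand → +$945M.
Asset purchase (from non-banks) $935 million: bank balance sheets expand → +$935M.
Net: −222 + 0 + 386 + 945 + 935 = +$2044 million.

+$2044 million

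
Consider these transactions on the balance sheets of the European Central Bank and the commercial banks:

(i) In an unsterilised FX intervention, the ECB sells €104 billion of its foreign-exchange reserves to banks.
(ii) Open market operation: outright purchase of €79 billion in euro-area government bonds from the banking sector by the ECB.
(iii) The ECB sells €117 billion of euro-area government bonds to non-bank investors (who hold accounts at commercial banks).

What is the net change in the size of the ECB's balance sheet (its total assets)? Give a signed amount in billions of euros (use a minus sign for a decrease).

ECB balance sheet:
  Assets:      Securities −€38B, Foreign assets −€104B
  Liabilities: Bank reserves −€142B
Change in total ECB assets = -€142 billion.

-€142 billion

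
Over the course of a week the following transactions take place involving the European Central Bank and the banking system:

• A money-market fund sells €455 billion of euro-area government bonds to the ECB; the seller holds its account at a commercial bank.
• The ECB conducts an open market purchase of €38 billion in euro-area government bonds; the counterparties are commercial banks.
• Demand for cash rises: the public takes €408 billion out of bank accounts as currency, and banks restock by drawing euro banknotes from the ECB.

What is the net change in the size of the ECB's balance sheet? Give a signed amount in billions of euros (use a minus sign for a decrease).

Asset purchase (from non-banks) €455 billion: an ECB asset is acquired → +€455B.
OMO purchase (from banks) €38 billion: an ECB asset is acquired → +€38B.
Currency withdrawal €408 billion: only the composition of liabilities changes → 0.
Net: 455 + 38 + 0 = +€493 billion.

+€493 billion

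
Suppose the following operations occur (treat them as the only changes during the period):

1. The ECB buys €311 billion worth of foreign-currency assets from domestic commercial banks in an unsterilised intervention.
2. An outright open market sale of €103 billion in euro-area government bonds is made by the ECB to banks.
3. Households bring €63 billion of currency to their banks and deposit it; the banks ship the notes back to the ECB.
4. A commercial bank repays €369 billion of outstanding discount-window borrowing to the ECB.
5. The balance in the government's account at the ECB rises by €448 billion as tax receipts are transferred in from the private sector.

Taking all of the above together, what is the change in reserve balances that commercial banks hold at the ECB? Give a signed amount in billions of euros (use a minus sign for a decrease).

-€546 billion

FX purchase €311 billion: the ECB pays by crediting reserve accounts → +€311B.
OMO sale (to banks) €103 billion: the buying banks pay out of their reserve balances → −€103B.
Currency deposit €63 billion: returned notes are swapped for reserve credit → +€63B.
Discount-window repayment €369 billion: repayment is debited from reserves → −€369B.
Government account inflow €448 billion: funds move from bank reserves into the government account → −€448B.
Net: 311 − 103 + 63 − 369 − 448 = -€546 billion.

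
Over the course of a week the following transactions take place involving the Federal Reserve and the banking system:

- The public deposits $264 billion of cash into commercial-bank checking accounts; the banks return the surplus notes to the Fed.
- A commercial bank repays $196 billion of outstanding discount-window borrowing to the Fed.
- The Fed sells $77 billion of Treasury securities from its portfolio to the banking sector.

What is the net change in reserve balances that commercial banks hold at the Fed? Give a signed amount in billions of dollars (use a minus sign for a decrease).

-$9 billion

Fed balance sheet:
  Assets:      Securities −$77B, Loans to banks −$196B
  Liabilities: Bank reserves −$9B, Currency in circulation −$264B
So the change in reserve balances that commercial banks hold at the Fed is -$9 billion.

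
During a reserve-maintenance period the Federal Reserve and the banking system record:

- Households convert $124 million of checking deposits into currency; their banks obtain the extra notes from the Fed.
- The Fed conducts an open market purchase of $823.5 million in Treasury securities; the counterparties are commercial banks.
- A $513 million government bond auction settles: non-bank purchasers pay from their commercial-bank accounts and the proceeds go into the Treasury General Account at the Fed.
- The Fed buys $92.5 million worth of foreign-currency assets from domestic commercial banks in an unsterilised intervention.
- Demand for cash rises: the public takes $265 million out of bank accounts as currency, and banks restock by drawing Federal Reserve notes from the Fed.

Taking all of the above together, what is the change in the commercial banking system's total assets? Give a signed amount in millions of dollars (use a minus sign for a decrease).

Currency withdrawal $124 million: bank balance sheets shrink → −$124M.
OMO purchase (from banks) $823.5 million: just an asset swap on bank balance sheets → 0.
Government account inflow $513 million: bank balance sheets shrink → −$513M.
FX purchase $92.5 million: just an asset swap on bank balance sheets → 0.
Currency withdrawal $265 million: bank balance sheets shrink → −$265M.
Net: −124 + 0 − 513 + 0 − 265 = -$902 million.

-$902 million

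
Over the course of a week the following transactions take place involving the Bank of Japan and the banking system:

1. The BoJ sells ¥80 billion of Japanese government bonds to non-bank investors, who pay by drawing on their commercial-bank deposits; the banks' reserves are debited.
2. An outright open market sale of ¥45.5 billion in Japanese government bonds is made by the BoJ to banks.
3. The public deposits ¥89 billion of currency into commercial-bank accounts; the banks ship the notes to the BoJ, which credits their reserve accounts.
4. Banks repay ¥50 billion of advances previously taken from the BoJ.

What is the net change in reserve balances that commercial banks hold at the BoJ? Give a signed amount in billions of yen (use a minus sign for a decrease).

Asset sale (to non-banks) ¥80 billion: the non-bank buyers' banks settle from reserves → −¥80B.
OMO sale (to banks) ¥45.5 billion: the buying banks pay out of their reserve balances → −¥45.5B.
Currency deposit ¥89 billion: returned notes are swapped for reserve credit → +¥89B.
Discount-window repayment ¥50 billion: repayment is debited from reserves → −¥50B.
Net: −80 − 45.5 + 89 − 50 = -¥86.5 billion.

-¥86.5 billion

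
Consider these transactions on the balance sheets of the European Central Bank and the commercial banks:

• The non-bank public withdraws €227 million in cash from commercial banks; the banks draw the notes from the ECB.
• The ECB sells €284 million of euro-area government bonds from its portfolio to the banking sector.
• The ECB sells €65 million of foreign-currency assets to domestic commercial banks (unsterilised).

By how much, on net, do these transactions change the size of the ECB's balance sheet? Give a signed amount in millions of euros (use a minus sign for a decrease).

Currency withdrawal €227 million: only the composition of liabilities changes → 0.
OMO sale (to banks) €284 million: an ECB asset is shed → −€284M.
FX sale €65 million: an ECB asset is shed → −€65M.
Net: 0 − 284 − 65 = -€349 million.

-€349 million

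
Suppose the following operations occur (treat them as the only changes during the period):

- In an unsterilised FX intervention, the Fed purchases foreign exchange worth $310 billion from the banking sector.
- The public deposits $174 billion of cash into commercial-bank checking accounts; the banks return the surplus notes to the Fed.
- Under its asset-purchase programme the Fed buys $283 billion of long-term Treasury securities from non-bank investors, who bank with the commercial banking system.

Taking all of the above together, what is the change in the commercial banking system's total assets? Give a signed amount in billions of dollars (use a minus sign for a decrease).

+$457 billion

FX purchase $310 billion: just an asset swap on bank balance sheets → 0.
Currency deposit $174 billion: bank balance sheets expand → +$174B.
Asset purchase (from non-banks) $283 billion: bank balance sheets expand → +$283B.
Net: 0 + 174 + 283 = +$457 billion.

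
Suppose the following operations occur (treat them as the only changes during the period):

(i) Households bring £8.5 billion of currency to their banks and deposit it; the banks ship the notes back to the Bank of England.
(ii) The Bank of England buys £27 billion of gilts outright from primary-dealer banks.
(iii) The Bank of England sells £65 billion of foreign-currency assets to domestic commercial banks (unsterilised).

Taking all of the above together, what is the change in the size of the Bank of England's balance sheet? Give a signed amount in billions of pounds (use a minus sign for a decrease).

-£38 billion

Bank of England balance sheet:
  Assets:      Securities +£27B, Foreign assets −£65B
  Liabilities: Bank reserves −£29.5B, Currency in circulation −£8.5B
Commercial banking system:
  Assets:      Reserves at CB −£29.5B, Securities −£27B, Foreign assets +£65B
  Liabilities: Checkable deposits +£8.5B
Change in total Bank of England assets = -£38 billion.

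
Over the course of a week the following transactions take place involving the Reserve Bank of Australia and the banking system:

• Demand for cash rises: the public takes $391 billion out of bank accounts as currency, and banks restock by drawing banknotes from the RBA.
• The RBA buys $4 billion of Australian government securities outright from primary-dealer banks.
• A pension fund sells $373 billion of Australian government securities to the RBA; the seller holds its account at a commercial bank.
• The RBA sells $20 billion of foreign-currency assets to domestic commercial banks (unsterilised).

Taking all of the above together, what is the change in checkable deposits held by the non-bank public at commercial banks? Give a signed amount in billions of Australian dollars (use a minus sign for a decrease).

RBA balance sheet:
  Assets:      Securities +$377B, Foreign assets −$20B
  Liabilities: Bank reserves −$34B, Currency in circulation +$391B
Commercial banking system:
  Assets:      Reserves at CB −$34B, Securities −$4B, Foreign assets +$20B
  Liabilities: Checkable deposits −$18B
So the change in checkable deposits held by the non-bank public at commercial banks is -$18 billion.

-$18 billion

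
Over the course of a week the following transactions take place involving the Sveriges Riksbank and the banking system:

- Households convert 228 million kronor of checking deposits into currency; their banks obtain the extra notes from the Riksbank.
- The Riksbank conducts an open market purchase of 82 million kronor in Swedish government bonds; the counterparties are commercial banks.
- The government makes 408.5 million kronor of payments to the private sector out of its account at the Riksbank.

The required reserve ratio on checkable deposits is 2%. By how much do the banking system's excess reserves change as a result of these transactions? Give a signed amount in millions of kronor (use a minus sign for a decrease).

Currency withdrawal 228 million kronor: reserves −228M, deposits −228M.
OMO purchase (from banks) 82 million kronor: reserves +82M, deposits 0.
Government spending 408.5 million kronor: reserves +408.5M, deposits +408.5M.
Totals: Δreserves = +262.5M, Δdeposits = +180.5M.
Δrequired reserves = 2% × +180.5M = +3.61M.
Δexcess reserves = Δreserves − Δrequired = +262.5M − (+3.61M) = +258.89 million.

+258.89 million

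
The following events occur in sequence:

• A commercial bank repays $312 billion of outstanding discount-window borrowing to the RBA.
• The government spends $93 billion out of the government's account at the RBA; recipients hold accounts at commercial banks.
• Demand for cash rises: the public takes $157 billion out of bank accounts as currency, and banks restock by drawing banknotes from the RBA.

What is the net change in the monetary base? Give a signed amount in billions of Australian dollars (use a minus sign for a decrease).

Discount-window repayment $312 billion: RBA balance sheet contracts → −$312B.
Government spending $93 billion: a non-base liability converts back to reserves → +$93B.
Currency withdrawal $157 billion: just a shift between currency and reserves — both are base money → 0.
Net: −312 + 93 + 0 = -$219 billion.

-$219 billion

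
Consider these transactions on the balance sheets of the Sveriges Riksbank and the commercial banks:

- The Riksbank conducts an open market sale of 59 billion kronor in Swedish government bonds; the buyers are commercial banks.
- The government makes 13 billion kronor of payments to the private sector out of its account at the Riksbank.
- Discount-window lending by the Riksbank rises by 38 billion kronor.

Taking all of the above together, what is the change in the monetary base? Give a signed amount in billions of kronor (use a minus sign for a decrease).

Riksbank balance sheet:
  Assets:      Securities −59B, Loans to banks +38B
  Liabilities: Bank reserves −8B, Government deposits −13B
Commercial banking system:
  Assets:      Reserves at CB −8B, Securities +59B
  Liabilities: Checkable deposits +13B, Borrowings from CB +38B
Monetary base = currency + reserves: 0 + (−8B) = -8 billion.

-8 billion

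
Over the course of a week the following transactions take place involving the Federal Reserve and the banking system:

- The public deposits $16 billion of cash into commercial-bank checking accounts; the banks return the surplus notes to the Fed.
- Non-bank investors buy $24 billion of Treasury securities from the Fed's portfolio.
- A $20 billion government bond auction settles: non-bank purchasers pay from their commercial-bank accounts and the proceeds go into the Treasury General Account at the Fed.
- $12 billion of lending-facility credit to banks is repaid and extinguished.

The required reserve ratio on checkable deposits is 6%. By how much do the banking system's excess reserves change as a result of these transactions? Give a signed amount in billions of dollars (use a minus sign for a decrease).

Currency deposit $16 billion: reserves +$16B, deposits +$16B.
Asset sale (to non-banks) $24 billion: reserves −$24B, deposits −$24B.
Government account inflow $20 billion: reserves −$20B, deposits −$20B.
Discount-window repayment $12 billion: reserves −$12B, deposits 0.
Totals: Δreserves = −$40B, Δdeposits = −$28B.
Δrequired reserves = 6% × −$28B = −$1.68B.
Δexcess reserves = Δreserves − Δrequired = −$40B − (−$1.68B) = -$38.32 billion.

-$38.32 billion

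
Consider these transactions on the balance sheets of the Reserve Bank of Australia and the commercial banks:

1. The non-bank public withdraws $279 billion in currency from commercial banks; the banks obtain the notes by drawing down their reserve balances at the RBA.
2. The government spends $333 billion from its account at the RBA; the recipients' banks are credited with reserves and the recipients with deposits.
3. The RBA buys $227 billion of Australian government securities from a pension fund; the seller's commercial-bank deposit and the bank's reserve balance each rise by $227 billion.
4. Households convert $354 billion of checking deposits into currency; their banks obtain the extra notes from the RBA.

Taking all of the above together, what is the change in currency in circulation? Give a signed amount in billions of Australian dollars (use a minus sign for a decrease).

+$633 billion

Currency withdrawal $279 billion: notes leave the central bank → +$279B.
Government spending $333 billion: no currency enters or leaves circulation → 0.
Asset purchase (from non-banks) $227 billion: no currency enters or leaves circulation → 0.
Currency withdrawal $354 billion: notes leave the central bank → +$354B.
Net: 279 + 0 + 0 + 354 = +$633 billion.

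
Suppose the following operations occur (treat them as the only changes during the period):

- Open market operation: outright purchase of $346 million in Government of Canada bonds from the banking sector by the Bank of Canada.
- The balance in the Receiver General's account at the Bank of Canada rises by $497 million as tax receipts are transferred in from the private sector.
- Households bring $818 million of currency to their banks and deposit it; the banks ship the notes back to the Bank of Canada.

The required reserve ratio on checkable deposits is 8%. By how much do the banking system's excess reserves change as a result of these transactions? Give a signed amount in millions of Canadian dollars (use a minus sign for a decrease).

OMO purchase (from banks) $346 million: reserves +$346M, deposits 0.
Government account inflow $497 million: reserves −$497M, deposits −$497M.
Currency deposit $818 million: reserves +$818M, deposits +$818M.
Totals: Δreserves = +$667M, Δdeposits = +$321M.
Δrequired reserves = 8% × +$321M = +$25.68M.
Δexcess reserves = Δreserves − Δrequired = +$667M − (+$25.68M) = +$641.32 million.

+$641.32 million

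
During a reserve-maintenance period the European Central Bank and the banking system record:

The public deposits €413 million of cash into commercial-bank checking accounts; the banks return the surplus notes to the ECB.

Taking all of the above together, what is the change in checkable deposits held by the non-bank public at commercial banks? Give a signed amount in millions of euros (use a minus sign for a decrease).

ECB balance sheet:
  Assets:      no change
  Liabilities: Bank reserves +€413M, Currency in circulation −€413M
Commercial banking system:
  Assets:      Reserves at CB +€413M
  Liabilities: Checkable deposits +€413M
So the change in checkable deposits held by the non-bank public at commercial banks is +€413 million.

+€413 million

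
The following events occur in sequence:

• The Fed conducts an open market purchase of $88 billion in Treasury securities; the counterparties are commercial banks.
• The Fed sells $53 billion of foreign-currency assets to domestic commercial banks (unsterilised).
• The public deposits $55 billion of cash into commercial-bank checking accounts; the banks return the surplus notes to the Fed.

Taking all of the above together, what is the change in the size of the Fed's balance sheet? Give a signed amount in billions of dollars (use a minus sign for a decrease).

OMO purchase (from banks) $88 billion: a Fed asset is acquired → +$88B.
FX sale $53 billion: a Fed asset is shed → −$53B.
Currency deposit $55 billion: only the composition of liabilities changes → 0.
Net: 88 − 53 + 0 = +$35 billion.

+$35 billion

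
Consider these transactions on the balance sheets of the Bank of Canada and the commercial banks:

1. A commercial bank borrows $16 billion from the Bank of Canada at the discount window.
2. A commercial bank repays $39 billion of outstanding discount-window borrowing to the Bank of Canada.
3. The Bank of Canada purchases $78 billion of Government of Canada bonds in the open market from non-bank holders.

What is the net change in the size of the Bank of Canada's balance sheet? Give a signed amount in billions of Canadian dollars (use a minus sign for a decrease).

+$55 billion

Discount-window loan $16 billion: a Bank of Canada asset is acquired → +$16B.
Discount-window repayment $39 billion: a Bank of Canada asset is shed → −$39B.
Asset purchase (from non-banks) $78 billion: a Bank of Canada asset is acquired → +$78B.
Net: 16 − 39 + 78 = +$55 billion.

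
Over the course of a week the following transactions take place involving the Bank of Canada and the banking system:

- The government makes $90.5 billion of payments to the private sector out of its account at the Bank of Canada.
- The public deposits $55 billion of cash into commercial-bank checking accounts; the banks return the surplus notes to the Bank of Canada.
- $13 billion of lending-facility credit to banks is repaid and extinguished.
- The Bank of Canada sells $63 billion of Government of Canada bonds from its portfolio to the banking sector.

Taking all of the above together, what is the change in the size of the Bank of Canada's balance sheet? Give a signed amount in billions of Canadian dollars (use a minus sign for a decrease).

Government spending $90.5 billion: only the composition of liabilities changes → 0.
Currency deposit $55 billion: only the composition of liabilities changes → 0.
Discount-window repayment $13 billion: a Bank of Canada asset is shed → −$13B.
OMO sale (to banks) $63 billion: a Bank of Canada asset is shed → −$63B.
Net: 0 + 0 − 13 − 63 = -$76 billion.

-$76 billion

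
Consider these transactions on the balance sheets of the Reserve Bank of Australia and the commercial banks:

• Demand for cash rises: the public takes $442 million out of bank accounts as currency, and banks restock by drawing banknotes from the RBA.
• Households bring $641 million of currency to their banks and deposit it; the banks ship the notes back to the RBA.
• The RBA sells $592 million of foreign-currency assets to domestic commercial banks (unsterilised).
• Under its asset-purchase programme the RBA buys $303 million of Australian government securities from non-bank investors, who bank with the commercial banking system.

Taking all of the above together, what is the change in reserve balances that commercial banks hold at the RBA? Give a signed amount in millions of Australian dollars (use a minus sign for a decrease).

-$90 million

RBA balance sheet:
  Assets:      Securities +$303M, Foreign assets −$592M
  Liabilities: Bank reserves −$90M, Currency in circulation −$199M
Commercial banking system:
  Assets:      Reserves at CB −$90M, Foreign assets +$592M
  Liabilities: Checkable deposits +$502M
So the change in reserve balances that commercial banks hold at the RBA is -$90 million.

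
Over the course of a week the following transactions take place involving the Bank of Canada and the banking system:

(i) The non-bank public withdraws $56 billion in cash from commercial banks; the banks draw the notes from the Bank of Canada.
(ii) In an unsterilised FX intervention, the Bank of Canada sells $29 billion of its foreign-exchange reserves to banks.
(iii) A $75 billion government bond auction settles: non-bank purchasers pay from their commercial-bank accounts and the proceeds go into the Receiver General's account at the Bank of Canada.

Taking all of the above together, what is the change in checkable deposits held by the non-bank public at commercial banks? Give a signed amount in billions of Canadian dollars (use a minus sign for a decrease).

Currency withdrawal $56 billion: non-bank counterparties' bank balances fall → −$56B.
FX sale $29 billion: the counterparty is a bank, so public deposits are unchanged → 0.
Government account inflow $75 billion: non-bank counterparties' bank balances fall → −$75B.
Net: −56 + 0 − 75 = -$131 billion.

-$131 billion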